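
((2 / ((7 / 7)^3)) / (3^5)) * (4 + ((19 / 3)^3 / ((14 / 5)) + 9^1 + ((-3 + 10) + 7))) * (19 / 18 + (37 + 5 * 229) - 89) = 876358193 / 826686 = 1060.09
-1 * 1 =-1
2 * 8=16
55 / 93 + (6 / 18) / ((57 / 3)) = 1076 / 1767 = 0.61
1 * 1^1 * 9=9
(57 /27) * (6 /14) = 19 /21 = 0.90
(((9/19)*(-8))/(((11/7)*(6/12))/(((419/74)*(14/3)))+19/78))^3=-2665.00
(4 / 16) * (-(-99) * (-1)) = -99 / 4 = -24.75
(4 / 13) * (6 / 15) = 8 / 65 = 0.12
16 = 16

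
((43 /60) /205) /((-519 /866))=-18619 /3191850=-0.01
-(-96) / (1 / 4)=384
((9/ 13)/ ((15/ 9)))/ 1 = 27/ 65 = 0.42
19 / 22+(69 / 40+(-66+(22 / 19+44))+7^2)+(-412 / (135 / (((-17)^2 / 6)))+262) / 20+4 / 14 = 871764211 / 23700600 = 36.78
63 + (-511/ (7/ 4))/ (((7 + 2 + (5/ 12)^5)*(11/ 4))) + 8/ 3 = 3987835043/ 74006229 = 53.89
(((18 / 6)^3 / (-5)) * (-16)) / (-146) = -0.59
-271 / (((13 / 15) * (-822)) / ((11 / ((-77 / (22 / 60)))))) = -2981 / 149604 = -0.02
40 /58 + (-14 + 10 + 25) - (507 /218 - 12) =198283 /6322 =31.36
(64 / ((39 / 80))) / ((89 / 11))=56320 / 3471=16.23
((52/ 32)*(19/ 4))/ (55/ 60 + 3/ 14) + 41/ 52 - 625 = -321041/ 520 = -617.39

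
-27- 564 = -591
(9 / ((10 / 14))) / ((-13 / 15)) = -14.54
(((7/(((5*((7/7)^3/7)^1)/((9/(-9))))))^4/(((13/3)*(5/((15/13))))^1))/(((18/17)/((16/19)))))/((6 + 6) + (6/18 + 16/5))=2352038808/93520375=25.15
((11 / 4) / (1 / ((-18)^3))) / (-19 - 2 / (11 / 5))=58806 / 73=805.56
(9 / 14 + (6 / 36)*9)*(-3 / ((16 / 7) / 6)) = -135 / 8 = -16.88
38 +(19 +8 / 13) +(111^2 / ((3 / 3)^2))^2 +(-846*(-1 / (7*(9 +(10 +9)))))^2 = 18953422202405 / 124852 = 151807117.25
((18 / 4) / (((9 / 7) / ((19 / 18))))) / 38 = 7 / 72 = 0.10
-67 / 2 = -33.50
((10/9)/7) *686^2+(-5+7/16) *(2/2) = 74693.22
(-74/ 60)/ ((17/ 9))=-111/ 170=-0.65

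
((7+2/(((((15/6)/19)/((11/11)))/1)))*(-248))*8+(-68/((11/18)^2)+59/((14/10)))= -187122373/4235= -44184.74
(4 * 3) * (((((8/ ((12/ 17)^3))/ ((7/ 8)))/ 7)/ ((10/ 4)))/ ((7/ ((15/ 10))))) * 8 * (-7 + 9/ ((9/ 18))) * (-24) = -13835008/ 1715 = -8067.06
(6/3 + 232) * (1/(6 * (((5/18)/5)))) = 702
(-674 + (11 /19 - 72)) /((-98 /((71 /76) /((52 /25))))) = 25139325 /7358624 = 3.42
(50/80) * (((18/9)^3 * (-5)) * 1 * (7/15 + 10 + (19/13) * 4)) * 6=-31810/13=-2446.92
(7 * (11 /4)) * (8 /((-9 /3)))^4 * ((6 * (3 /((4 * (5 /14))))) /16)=34496 /45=766.58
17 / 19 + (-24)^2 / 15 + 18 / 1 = 5443 / 95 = 57.29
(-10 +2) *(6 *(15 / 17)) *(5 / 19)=-3600 / 323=-11.15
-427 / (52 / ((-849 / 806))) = 362523 / 41912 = 8.65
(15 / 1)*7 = 105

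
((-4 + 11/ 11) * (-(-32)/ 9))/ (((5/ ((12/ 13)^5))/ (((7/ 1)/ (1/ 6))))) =-111476736/ 1856465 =-60.05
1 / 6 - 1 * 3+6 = 19 / 6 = 3.17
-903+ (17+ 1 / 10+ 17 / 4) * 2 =-8603 / 10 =-860.30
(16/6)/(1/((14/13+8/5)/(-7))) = -464/455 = -1.02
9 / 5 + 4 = 29 / 5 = 5.80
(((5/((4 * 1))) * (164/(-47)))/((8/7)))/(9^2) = -1435/30456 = -0.05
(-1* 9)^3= -729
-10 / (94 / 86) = -430 / 47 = -9.15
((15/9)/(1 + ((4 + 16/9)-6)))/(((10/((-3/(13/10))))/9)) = -405/91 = -4.45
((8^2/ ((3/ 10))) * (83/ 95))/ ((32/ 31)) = 10292/ 57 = 180.56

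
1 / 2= 0.50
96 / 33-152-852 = -11012 / 11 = -1001.09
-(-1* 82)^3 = 551368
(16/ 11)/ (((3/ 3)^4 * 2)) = 0.73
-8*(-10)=80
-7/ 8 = -0.88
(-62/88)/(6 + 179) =-31/8140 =-0.00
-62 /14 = -31 /7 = -4.43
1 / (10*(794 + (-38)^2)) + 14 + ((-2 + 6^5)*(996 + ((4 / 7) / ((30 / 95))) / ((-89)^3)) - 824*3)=854858287238580103 / 110440443540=7740445.98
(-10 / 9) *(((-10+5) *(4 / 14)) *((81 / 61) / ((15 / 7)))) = 60 / 61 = 0.98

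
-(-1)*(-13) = -13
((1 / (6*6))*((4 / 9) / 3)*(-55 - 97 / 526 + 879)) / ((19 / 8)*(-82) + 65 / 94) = -40732738 / 2331592047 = -0.02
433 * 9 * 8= 31176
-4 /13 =-0.31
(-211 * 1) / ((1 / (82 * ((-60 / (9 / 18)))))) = 2076240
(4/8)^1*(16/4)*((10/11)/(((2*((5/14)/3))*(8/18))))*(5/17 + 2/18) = 1302/187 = 6.96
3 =3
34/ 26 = 17/ 13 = 1.31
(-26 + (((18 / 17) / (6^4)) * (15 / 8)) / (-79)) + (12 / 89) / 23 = -13720527995 / 527831232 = -25.99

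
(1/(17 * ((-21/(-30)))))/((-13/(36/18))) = -20/1547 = -0.01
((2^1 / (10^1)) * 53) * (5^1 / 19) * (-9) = -477 / 19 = -25.11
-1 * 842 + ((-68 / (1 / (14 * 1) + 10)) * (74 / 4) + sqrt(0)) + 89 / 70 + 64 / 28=-9508271 / 9870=-963.35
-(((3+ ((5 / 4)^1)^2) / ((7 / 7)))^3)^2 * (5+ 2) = -1059339584023 / 16777216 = -63141.56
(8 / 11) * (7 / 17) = 56 / 187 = 0.30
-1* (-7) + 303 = 310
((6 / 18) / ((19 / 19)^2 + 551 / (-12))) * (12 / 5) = -48 / 2695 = -0.02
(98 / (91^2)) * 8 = 16 / 169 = 0.09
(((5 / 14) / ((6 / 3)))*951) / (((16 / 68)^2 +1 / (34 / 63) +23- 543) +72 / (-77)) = -1007743 / 3079974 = -0.33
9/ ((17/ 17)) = 9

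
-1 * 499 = -499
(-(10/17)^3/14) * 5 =-2500/34391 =-0.07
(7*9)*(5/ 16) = 315/ 16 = 19.69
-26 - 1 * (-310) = 284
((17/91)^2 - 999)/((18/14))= -8272430/10647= -776.97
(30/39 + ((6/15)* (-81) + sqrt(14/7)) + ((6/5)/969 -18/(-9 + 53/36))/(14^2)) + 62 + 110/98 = sqrt(2) + 2509442967/79655030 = 32.92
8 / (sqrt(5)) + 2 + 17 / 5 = 8*sqrt(5) / 5 + 27 / 5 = 8.98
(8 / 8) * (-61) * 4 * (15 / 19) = -3660 / 19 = -192.63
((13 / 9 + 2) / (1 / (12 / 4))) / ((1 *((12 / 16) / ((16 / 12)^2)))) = 1984 / 81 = 24.49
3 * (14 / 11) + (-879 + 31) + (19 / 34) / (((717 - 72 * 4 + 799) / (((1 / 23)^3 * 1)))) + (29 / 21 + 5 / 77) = -98892710996059 / 117347210904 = -842.74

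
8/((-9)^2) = 8/81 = 0.10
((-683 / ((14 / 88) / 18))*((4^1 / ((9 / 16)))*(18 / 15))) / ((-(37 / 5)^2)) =115399680 / 9583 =12042.12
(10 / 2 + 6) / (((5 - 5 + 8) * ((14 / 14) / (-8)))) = -11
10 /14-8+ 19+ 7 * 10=572 /7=81.71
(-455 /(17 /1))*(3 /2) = -1365 /34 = -40.15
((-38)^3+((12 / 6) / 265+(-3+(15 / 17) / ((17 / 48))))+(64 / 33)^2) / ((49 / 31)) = -141859451511263 / 4086652185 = -34712.88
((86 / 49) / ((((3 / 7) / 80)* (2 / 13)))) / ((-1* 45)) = -8944 / 189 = -47.32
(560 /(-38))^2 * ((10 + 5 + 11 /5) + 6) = 1818880 /361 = 5038.45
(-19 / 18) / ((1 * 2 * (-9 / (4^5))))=4864 / 81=60.05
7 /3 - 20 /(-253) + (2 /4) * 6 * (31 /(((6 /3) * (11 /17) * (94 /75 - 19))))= -3307553 /2020458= -1.64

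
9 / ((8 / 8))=9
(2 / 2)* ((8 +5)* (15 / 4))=195 / 4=48.75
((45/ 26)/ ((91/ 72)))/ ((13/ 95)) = 153900/ 15379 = 10.01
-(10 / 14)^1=-5 / 7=-0.71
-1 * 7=-7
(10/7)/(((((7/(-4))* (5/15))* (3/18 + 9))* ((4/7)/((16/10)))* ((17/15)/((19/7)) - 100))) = 16416/2185337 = 0.01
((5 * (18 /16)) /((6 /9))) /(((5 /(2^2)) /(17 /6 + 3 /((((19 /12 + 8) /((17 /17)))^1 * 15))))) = 88623 /4600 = 19.27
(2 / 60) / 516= 1 / 15480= 0.00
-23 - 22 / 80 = -23.28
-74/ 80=-37/ 40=-0.92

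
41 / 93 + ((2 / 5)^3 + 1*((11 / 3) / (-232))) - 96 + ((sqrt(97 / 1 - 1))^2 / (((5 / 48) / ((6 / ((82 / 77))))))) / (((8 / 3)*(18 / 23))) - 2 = 88112474501 / 36859000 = 2390.53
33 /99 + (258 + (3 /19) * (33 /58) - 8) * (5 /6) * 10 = 6891077 /3306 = 2084.42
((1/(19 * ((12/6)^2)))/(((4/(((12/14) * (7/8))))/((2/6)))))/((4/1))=1/4864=0.00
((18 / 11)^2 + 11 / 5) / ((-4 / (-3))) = 8853 / 2420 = 3.66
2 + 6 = 8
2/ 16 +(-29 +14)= -119/ 8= -14.88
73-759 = -686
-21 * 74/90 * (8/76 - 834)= 4103596/285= 14398.58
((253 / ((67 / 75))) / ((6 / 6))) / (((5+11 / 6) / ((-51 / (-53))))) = 5806350 / 145591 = 39.88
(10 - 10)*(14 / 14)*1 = 0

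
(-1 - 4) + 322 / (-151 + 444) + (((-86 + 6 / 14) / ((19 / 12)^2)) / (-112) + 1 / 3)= -50734015 / 15548631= -3.26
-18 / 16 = -9 / 8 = -1.12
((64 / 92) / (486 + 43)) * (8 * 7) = 896 / 12167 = 0.07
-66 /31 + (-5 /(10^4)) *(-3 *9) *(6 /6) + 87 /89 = -6279507 /5518000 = -1.14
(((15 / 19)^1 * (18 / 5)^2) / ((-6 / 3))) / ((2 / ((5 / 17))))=-243 / 323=-0.75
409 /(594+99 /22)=818 /1197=0.68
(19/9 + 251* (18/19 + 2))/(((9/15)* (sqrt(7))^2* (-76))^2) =3171625/435573936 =0.01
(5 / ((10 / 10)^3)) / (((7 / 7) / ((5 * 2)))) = 50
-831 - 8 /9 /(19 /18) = -15805 /19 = -831.84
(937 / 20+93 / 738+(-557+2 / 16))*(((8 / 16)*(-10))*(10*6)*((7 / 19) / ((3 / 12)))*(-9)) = -2028861.22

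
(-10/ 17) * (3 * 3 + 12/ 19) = -1830/ 323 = -5.67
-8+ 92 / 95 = -668 / 95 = -7.03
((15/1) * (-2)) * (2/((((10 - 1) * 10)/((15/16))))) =-5/8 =-0.62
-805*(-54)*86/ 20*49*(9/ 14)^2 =15140601/ 4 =3785150.25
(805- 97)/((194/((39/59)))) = 2.41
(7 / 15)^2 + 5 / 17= 1958 / 3825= 0.51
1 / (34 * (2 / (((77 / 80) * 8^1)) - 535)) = -0.00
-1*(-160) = 160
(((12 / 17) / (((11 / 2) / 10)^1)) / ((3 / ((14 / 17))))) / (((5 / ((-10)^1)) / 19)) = -42560 / 3179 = -13.39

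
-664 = -664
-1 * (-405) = 405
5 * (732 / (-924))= -305 / 77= -3.96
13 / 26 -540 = -1079 / 2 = -539.50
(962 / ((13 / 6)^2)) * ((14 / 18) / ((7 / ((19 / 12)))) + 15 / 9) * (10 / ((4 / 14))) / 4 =257705 / 78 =3303.91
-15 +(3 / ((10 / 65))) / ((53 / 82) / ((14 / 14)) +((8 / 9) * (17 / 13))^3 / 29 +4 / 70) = 10.74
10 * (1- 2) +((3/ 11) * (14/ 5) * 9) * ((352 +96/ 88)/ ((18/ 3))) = 238642/ 605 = 394.45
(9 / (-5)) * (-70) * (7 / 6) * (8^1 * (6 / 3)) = 2352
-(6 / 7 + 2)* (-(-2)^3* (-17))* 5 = 13600 / 7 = 1942.86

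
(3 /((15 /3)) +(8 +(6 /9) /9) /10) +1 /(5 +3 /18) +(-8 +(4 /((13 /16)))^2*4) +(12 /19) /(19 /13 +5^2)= 20934187363 /231134202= 90.57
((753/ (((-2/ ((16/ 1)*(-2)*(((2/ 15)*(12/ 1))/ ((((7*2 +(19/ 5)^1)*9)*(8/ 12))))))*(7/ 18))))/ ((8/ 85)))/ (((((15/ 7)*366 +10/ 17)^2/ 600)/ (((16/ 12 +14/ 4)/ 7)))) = 321855543/ 97049605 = 3.32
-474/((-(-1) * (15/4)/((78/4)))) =-2464.80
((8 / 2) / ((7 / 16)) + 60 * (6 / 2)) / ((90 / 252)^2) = 37072 / 25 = 1482.88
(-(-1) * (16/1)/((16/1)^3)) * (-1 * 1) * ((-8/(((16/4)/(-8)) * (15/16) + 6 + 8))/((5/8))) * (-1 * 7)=-56/2165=-0.03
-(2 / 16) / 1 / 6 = -1 / 48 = -0.02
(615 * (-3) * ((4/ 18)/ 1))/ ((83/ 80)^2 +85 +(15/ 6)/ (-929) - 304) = 2437696000/ 1295702519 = 1.88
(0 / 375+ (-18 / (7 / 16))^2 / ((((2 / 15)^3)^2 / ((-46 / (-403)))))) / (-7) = -679063500000 / 138229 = -4912597.94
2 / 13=0.15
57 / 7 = 8.14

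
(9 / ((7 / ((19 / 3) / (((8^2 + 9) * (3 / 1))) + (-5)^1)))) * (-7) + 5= 3631 / 73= 49.74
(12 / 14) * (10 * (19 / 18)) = 190 / 21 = 9.05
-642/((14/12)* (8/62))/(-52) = 29853/364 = 82.01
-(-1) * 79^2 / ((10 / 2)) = 6241 / 5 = 1248.20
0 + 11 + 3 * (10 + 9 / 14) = 601 / 14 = 42.93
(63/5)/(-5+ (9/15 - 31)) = -21/59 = -0.36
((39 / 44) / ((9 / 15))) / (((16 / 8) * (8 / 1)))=65 / 704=0.09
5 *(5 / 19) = 25 / 19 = 1.32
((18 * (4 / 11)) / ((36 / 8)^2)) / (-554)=-16 / 27423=-0.00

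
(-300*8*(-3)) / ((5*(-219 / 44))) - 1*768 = -77184 / 73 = -1057.32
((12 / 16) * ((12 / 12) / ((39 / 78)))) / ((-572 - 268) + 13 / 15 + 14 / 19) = -855 / 477886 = -0.00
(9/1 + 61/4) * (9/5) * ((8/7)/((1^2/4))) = 6984/35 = 199.54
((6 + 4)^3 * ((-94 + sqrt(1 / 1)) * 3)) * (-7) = 1953000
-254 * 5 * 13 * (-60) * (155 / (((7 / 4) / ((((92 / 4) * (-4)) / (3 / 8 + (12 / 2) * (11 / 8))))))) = -6551168000 / 7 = -935881142.86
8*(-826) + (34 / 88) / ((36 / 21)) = -3488905 / 528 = -6607.77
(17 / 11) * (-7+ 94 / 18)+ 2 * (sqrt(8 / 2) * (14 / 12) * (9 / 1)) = 3886 / 99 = 39.25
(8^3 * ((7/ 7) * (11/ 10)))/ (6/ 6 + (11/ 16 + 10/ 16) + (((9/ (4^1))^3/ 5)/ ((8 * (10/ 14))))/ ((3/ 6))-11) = -71.38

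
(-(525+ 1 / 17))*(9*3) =-241002 / 17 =-14176.59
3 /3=1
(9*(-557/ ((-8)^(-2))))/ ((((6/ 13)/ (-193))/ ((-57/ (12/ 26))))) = -16568914128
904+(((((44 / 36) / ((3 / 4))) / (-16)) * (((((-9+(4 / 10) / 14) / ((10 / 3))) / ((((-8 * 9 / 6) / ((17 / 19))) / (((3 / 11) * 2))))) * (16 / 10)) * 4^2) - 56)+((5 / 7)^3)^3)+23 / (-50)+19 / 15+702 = 2674913613944837 / 1725116699250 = 1550.57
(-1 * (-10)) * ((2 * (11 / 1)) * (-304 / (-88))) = 760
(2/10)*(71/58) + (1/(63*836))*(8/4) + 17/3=11286386/1909215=5.91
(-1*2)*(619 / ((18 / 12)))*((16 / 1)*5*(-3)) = 198080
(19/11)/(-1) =-19/11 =-1.73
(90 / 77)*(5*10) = 4500 / 77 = 58.44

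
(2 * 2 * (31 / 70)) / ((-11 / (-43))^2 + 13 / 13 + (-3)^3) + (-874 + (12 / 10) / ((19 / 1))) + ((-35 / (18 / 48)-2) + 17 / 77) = -145690036849 / 150332655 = -969.12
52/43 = 1.21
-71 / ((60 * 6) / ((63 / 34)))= -497 / 1360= -0.37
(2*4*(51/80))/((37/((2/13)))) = 51/2405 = 0.02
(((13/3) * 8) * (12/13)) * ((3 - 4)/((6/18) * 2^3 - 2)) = -48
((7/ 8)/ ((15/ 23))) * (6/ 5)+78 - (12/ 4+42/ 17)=126037/ 1700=74.14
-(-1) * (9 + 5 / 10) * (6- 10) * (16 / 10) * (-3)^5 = 73872 / 5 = 14774.40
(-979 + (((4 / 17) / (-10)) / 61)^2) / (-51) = 8773218757 / 457031825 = 19.20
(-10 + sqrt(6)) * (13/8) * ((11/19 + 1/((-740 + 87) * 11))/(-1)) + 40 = 13485465/272954 - 513461 * sqrt(6)/545908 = 47.10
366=366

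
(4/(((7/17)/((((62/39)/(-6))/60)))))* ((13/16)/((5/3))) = -527/25200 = -0.02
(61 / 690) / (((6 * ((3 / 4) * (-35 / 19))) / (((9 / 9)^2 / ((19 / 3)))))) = -61 / 36225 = -0.00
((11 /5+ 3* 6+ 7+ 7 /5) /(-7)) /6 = -0.68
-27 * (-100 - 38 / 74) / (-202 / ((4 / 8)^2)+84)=-100413 / 26788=-3.75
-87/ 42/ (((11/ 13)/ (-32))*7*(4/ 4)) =6032/ 539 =11.19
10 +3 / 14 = 143 / 14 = 10.21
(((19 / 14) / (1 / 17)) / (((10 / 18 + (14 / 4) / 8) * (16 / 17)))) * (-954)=-23572863 / 1001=-23549.31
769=769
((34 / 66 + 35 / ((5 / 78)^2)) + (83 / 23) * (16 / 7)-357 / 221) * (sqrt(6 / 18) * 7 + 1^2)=2943979172 / 345345 + 2943979172 * sqrt(3) / 148005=42977.11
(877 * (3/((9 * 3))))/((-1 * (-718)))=0.14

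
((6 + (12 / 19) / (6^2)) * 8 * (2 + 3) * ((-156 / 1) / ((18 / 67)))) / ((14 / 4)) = -6828640 / 171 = -39933.57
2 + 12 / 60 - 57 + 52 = -2.80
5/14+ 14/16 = 69/56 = 1.23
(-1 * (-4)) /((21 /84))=16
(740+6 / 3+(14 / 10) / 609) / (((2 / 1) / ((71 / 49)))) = 22916741 / 42630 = 537.57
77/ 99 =0.78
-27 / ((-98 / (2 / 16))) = 27 / 784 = 0.03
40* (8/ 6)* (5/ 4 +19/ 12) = 1360/ 9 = 151.11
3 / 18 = 1 / 6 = 0.17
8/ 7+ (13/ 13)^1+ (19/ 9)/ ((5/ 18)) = 341/ 35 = 9.74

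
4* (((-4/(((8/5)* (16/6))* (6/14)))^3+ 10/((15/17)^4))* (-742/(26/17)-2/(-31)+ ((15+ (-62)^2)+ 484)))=93059.69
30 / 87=10 / 29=0.34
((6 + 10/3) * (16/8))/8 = 7/3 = 2.33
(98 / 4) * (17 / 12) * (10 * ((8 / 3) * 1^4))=8330 / 9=925.56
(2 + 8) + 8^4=4106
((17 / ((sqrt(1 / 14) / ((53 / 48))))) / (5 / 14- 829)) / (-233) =6307 * sqrt(14) / 64872792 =0.00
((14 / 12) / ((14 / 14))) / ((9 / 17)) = 119 / 54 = 2.20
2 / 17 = 0.12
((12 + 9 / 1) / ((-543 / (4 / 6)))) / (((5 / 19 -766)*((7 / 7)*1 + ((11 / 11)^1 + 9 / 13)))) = 494 / 39500535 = 0.00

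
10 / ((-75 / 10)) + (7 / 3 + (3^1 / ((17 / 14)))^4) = 3195217 / 83521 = 38.26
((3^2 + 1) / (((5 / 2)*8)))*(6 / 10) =3 / 10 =0.30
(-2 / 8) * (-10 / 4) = 5 / 8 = 0.62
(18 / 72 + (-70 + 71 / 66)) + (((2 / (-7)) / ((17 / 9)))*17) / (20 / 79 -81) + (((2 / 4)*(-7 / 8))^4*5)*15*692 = 44248227387139 / 24142626816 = 1832.78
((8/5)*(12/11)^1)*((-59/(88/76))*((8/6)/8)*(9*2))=-161424/605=-266.82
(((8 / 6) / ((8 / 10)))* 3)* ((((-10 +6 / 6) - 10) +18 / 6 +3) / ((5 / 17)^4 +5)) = -1085773 / 83646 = -12.98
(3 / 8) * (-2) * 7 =-21 / 4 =-5.25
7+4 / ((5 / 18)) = 107 / 5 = 21.40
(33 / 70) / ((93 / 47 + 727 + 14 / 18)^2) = 5904657 / 6670136477830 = 0.00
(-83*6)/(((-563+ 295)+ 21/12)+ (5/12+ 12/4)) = 36/19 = 1.89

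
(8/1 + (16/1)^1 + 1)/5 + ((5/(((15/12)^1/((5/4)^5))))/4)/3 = 18485/3072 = 6.02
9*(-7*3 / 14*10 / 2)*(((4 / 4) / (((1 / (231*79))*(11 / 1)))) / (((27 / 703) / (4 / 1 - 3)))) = -5831385 / 2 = -2915692.50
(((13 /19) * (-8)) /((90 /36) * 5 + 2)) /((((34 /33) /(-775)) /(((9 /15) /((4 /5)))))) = 1994850 /9367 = 212.97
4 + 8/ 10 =24/ 5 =4.80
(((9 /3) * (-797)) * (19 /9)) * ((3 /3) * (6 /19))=-1594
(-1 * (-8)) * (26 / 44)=52 / 11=4.73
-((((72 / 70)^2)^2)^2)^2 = -7958661109946400884391936 / 5070942774902496337890625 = -1.57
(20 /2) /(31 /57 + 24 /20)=2850 /497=5.73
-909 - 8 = -917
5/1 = 5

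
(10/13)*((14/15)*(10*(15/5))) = 280/13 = 21.54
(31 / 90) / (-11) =-31 / 990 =-0.03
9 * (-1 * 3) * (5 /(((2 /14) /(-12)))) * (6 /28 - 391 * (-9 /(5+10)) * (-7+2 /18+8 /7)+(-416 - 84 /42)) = -20024226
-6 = -6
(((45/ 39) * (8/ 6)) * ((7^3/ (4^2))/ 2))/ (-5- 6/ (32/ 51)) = -3430/ 3029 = -1.13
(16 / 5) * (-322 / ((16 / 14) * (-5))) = 180.32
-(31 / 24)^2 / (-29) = 961 / 16704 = 0.06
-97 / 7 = -13.86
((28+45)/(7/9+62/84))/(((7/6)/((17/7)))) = 134028/1337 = 100.25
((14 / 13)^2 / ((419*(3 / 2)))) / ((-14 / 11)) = -308 / 212433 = -0.00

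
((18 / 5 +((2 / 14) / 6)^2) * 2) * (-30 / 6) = -31757 / 882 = -36.01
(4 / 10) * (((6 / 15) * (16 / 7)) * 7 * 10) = 128 / 5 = 25.60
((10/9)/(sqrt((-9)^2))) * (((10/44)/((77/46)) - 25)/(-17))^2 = 54756000/207331201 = 0.26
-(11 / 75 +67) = -5036 / 75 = -67.15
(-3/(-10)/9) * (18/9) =1/15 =0.07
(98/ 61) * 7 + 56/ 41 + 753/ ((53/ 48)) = 92067870/ 132553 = 694.57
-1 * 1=-1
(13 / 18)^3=2197 / 5832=0.38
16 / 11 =1.45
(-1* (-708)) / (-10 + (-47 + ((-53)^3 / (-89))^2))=1402017 / 5540977408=0.00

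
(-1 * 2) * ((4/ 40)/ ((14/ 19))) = -19/ 70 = -0.27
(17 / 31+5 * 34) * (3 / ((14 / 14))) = 15861 / 31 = 511.65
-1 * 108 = -108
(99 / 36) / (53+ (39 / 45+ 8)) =165 / 3712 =0.04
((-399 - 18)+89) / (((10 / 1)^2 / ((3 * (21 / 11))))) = -5166 / 275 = -18.79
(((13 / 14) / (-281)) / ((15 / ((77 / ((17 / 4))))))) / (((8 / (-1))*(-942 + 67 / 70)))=-0.00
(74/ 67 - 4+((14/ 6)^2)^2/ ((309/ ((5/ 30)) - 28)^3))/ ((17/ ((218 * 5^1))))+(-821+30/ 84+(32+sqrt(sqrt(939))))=-1915448347477851841/ 1965980051972244+939^(1/ 4)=-968.76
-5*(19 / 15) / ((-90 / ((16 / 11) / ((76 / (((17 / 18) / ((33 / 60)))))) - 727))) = -15041677 / 294030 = -51.16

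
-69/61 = -1.13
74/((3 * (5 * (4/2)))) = 37/15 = 2.47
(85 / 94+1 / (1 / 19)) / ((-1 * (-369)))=1871 / 34686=0.05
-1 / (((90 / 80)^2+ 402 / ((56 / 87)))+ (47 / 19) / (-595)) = -723520 / 452776777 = -0.00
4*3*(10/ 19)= 120/ 19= 6.32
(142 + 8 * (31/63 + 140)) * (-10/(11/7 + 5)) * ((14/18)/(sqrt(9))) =-2791390/5589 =-499.44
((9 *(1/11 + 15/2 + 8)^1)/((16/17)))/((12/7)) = 122451/1408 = 86.97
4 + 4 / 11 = 48 / 11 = 4.36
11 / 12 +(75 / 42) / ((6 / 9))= 151 / 42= 3.60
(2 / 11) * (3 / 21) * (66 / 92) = 3 / 161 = 0.02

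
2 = 2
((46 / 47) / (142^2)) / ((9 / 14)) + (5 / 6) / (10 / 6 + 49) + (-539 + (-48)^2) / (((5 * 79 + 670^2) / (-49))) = -488096404843 / 2773785891888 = -0.18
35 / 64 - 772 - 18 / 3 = -49757 / 64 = -777.45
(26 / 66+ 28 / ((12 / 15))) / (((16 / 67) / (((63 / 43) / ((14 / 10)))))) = 73365 / 473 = 155.11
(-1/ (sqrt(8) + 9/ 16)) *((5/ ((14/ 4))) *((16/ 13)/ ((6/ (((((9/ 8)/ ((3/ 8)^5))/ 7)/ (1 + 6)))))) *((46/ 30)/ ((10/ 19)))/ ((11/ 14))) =-0.99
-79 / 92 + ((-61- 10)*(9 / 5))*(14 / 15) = -276319 / 2300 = -120.14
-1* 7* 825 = -5775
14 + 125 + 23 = 162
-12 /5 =-2.40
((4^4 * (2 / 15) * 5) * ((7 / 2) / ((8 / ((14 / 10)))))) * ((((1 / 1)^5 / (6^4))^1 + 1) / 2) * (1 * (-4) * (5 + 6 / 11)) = -1160.26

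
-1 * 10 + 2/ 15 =-148/ 15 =-9.87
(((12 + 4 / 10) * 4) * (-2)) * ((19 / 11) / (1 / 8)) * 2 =-150784 / 55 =-2741.53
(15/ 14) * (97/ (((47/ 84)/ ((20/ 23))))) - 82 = 85958/ 1081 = 79.52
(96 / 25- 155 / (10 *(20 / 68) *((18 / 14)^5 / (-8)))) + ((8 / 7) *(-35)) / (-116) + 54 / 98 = 261658616189 / 2097715725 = 124.74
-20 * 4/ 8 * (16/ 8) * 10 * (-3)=600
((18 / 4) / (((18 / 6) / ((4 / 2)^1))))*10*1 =30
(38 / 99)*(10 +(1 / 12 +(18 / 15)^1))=12863 / 2970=4.33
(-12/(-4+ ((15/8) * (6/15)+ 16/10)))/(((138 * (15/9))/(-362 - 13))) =-3000/253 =-11.86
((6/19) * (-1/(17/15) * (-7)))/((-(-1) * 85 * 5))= 0.00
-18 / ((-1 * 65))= 18 / 65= 0.28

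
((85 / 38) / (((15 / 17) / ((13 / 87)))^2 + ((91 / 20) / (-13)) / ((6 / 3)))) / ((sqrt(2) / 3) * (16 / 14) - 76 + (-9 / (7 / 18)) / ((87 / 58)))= -26154355500 / 37087442830453 - 435905925 * sqrt(2) / 148349771321812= -0.00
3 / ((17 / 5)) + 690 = 11745 / 17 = 690.88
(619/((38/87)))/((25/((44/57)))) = 394922/9025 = 43.76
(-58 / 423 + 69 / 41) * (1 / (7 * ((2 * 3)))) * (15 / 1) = 134045 / 242802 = 0.55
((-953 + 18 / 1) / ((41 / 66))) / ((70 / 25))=-154275 / 287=-537.54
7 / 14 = 1 / 2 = 0.50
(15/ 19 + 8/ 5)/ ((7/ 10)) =454/ 133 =3.41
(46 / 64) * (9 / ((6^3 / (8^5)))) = 2944 / 3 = 981.33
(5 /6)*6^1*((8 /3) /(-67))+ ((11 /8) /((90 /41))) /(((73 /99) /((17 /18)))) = 4248979 /7043040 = 0.60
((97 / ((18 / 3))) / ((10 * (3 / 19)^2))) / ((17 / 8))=70034 / 2295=30.52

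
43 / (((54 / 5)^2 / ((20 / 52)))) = 5375 / 37908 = 0.14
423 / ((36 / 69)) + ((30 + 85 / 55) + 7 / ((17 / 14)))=634349 / 748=848.06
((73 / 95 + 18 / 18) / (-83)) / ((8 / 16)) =-336 / 7885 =-0.04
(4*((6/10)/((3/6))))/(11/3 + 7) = 9/20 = 0.45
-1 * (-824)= 824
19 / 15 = 1.27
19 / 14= 1.36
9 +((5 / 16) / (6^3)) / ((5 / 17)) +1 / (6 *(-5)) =155029 / 17280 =8.97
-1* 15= -15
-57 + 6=-51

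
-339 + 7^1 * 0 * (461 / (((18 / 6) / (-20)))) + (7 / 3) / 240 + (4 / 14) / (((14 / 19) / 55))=-11207177 / 35280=-317.66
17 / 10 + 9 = 107 / 10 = 10.70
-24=-24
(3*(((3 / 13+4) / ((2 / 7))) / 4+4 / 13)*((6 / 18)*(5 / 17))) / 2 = 2085 / 3536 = 0.59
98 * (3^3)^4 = 52081218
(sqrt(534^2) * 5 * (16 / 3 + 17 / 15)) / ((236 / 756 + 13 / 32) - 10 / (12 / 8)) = -104424768 / 35975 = -2902.70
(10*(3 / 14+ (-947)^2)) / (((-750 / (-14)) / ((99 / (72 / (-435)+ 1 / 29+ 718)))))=4005149951 / 173485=23086.43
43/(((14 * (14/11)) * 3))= 473/588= 0.80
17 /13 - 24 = -295 /13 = -22.69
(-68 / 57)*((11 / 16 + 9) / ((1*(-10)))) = 527 / 456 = 1.16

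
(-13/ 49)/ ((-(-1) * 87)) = -13/ 4263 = -0.00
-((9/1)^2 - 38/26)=-1034/13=-79.54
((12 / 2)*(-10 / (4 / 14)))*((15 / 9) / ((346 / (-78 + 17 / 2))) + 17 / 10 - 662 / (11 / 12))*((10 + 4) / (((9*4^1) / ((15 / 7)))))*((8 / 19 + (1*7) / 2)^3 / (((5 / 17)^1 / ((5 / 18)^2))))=809954442052452725 / 405990465408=1995008.53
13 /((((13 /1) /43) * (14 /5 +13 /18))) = 3870 /317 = 12.21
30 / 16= 15 / 8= 1.88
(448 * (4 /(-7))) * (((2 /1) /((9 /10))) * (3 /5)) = -1024 /3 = -341.33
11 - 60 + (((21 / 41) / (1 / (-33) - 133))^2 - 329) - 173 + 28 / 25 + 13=-17392978805439 / 32396400100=-536.88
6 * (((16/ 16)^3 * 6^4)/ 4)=1944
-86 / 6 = -43 / 3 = -14.33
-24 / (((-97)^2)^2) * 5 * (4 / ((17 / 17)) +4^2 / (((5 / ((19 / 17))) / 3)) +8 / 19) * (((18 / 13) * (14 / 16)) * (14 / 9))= -14387184 / 371734450919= -0.00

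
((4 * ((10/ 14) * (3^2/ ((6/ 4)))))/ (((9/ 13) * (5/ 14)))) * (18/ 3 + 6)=832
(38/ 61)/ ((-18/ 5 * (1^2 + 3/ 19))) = -1805/ 12078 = -0.15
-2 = -2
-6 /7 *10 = -60 /7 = -8.57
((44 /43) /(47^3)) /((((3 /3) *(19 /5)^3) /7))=38500 /30621244151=0.00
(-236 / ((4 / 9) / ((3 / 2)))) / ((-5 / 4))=637.20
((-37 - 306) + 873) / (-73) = -7.26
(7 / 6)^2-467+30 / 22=-183853 / 396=-464.28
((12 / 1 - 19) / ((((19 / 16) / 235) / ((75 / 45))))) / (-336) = 1175 / 171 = 6.87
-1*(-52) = 52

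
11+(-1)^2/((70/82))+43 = 1931/35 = 55.17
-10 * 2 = -20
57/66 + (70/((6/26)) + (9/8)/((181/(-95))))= 14507533/47784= 303.61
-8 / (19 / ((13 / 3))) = -1.82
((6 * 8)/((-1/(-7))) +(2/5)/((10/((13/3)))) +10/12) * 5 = 1685.03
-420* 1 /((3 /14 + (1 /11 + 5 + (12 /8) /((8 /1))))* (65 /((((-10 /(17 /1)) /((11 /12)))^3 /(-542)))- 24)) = -89413632000 /155867457445223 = -0.00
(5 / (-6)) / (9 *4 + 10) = -5 / 276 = -0.02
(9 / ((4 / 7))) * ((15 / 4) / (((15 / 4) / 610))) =19215 / 2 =9607.50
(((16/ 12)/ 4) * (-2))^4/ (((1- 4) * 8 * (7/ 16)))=-32/ 1701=-0.02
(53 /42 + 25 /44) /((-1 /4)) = -1691 /231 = -7.32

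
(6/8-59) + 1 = -229/4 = -57.25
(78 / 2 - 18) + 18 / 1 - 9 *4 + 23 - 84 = -58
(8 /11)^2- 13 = -1509 /121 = -12.47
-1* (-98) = 98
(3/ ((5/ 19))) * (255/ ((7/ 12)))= 34884/ 7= 4983.43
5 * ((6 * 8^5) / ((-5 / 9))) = -1769472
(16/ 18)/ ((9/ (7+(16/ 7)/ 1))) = 520/ 567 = 0.92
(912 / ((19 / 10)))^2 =230400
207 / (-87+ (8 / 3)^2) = -1863 / 719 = -2.59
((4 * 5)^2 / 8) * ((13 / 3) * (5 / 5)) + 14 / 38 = 12371 / 57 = 217.04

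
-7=-7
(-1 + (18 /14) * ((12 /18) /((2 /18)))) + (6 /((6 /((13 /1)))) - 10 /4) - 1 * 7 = 143 /14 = 10.21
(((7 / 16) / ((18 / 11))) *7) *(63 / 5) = 3773 / 160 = 23.58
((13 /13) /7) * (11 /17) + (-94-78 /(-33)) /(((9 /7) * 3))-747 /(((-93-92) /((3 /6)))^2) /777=-470733664589 /19891433100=-23.67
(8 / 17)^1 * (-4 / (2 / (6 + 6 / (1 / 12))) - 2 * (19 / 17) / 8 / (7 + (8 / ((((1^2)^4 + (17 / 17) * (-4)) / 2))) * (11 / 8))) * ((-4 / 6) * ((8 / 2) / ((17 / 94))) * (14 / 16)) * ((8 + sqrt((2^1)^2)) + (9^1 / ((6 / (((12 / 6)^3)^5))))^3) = 549606473820715236296 / 4913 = 111867794386467583.21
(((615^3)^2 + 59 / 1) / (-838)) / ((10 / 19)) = -257006616570668249 / 2095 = -122676189293875.06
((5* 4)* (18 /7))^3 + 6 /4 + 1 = 93313715 /686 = 136025.82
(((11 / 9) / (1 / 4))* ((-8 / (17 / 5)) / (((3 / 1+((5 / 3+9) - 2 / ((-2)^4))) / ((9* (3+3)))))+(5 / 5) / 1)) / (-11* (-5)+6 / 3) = -0.72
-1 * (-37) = 37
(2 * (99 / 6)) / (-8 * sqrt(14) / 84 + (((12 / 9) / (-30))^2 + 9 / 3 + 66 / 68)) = 104287095000 * sqrt(14) / 519444249847 + 4350014672850 / 519444249847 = 9.13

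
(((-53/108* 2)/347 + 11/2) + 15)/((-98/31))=-425227/65583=-6.48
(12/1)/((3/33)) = 132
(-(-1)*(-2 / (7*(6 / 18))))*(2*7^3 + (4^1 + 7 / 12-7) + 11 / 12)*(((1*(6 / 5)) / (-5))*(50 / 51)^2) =273800 / 2023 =135.34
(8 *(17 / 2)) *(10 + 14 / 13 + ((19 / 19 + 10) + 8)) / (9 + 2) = 26588 / 143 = 185.93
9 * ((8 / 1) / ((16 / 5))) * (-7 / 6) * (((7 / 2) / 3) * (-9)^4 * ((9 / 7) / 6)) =-688905 / 16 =-43056.56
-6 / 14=-3 / 7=-0.43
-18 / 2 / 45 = -0.20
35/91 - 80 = -1035/13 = -79.62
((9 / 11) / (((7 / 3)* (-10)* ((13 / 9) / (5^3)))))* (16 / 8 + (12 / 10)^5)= -1704159 / 125125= -13.62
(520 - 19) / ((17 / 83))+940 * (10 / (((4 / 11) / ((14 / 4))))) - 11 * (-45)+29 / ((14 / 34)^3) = 547131148 / 5831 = 93831.44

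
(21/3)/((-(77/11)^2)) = -1/7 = -0.14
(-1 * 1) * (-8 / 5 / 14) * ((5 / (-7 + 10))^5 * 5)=12500 / 1701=7.35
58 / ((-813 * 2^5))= -29 / 13008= -0.00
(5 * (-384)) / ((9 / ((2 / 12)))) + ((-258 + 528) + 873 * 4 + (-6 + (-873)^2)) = 6892645 / 9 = 765849.44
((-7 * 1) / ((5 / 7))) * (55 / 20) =-539 / 20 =-26.95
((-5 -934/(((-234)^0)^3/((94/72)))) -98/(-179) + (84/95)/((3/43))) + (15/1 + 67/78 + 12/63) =-16644525656/13927095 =-1195.12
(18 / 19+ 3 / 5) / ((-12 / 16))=-196 / 95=-2.06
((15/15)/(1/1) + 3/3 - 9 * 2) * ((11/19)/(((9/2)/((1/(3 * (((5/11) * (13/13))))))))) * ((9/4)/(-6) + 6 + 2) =-29524/2565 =-11.51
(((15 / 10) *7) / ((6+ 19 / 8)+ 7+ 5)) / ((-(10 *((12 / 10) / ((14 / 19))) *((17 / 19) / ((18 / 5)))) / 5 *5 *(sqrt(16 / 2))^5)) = -441 *sqrt(2) / 886720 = -0.00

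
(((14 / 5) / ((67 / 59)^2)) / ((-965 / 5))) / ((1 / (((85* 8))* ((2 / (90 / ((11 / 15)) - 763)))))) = 0.02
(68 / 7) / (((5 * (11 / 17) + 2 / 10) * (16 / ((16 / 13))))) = 1445 / 6643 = 0.22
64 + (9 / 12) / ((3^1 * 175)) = 44801 / 700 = 64.00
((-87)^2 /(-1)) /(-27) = 841 /3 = 280.33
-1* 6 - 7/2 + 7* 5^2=165.50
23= 23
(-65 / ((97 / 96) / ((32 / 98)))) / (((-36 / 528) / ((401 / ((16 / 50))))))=1834976000 / 4753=386066.91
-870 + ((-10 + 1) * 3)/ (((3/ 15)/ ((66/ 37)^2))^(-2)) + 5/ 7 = -106921701127/ 122984400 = -869.39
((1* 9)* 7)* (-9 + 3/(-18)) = -1155/2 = -577.50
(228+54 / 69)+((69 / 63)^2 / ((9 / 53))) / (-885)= 18482472179 / 80788995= 228.77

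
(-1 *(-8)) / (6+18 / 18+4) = 8 / 11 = 0.73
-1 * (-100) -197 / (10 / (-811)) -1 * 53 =160237 / 10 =16023.70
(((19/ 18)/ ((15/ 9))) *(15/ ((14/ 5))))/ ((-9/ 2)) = -95/ 126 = -0.75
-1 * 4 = -4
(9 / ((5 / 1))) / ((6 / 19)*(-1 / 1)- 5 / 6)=-1026 / 655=-1.57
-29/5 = -5.80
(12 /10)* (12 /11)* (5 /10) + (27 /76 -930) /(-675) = 382181 /188100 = 2.03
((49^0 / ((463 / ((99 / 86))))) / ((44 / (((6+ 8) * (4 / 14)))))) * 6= 27 / 19909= 0.00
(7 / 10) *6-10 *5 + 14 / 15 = -673 / 15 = -44.87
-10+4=-6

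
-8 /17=-0.47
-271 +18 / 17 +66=-3467 / 17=-203.94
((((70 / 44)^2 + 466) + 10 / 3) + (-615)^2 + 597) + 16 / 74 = 20377195183 / 53724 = 379294.08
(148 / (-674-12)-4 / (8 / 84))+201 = 54463 / 343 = 158.78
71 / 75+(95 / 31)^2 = 745106 / 72075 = 10.34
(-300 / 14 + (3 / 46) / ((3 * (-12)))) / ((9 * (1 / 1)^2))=-82807 / 34776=-2.38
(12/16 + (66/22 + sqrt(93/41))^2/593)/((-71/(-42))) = 252 * sqrt(3813)/1726223 + 1570527/3452446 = 0.46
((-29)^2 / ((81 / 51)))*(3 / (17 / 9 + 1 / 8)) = 788.80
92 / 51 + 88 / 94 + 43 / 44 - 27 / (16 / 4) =-159923 / 52734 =-3.03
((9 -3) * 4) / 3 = 8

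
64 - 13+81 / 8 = 489 / 8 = 61.12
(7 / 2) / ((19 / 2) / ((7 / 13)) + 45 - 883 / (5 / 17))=-245 / 205769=-0.00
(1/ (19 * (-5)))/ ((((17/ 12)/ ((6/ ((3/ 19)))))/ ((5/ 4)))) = -6/ 17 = -0.35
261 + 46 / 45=11791 / 45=262.02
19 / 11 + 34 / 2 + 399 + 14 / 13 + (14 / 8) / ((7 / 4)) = 60032 / 143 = 419.80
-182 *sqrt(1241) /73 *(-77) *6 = 40576.67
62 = 62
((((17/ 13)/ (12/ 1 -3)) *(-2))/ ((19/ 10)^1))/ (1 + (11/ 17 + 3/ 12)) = -23120/ 286767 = -0.08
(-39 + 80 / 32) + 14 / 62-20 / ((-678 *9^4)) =-5002177951 / 137899098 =-36.27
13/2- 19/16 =85/16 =5.31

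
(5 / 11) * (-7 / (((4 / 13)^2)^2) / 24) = -14.79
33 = 33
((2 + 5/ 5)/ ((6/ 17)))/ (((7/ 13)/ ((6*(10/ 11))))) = 6630/ 77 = 86.10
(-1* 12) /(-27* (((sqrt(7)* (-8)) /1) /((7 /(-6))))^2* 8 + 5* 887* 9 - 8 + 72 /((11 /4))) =924 /2399449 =0.00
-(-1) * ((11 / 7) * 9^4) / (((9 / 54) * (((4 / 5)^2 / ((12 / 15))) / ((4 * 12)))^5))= 336721017600000 / 7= 48103002514285.71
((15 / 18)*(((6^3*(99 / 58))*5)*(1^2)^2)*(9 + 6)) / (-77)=-60750 / 203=-299.26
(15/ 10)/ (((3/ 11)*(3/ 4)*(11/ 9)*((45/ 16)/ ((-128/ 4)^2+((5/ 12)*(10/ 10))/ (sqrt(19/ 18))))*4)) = 2*sqrt(38)/ 57+8192/ 15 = 546.35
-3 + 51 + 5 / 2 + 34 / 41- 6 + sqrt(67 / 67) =3799 / 82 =46.33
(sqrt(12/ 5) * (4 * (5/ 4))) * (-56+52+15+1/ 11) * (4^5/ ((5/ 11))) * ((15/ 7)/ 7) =749568 * sqrt(15)/ 49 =59246.21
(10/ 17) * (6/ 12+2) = 25/ 17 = 1.47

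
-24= -24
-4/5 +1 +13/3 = 68/15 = 4.53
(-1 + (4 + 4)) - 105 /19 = 28 /19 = 1.47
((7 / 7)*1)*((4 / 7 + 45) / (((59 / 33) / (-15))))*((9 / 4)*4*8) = -11369160 / 413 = -27528.23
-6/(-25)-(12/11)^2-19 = -60349/3025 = -19.95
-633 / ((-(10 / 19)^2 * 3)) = 761.71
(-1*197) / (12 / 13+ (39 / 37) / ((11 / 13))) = -1042327 / 11475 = -90.83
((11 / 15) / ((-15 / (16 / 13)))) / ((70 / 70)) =-176 / 2925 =-0.06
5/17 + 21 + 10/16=2981/136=21.92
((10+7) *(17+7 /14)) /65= 119 /26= 4.58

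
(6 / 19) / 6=1 / 19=0.05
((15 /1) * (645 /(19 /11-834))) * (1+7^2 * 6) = -6279075 /1831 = -3429.31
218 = 218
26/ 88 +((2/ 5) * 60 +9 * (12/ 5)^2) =83749/ 1100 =76.14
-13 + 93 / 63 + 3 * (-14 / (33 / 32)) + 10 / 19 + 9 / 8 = -1776659 / 35112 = -50.60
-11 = -11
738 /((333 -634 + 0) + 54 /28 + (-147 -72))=-10332 /7253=-1.42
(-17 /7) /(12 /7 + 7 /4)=-68 /97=-0.70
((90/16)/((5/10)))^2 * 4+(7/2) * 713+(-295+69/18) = 32527/12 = 2710.58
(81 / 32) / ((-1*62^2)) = -81 / 123008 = -0.00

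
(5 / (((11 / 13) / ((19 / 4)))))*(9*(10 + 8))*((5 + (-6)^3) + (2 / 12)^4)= -337716925 / 352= -959423.08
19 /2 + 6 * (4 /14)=157 /14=11.21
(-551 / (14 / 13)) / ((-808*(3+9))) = 7163 / 135744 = 0.05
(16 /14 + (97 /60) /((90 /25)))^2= 5793649 /2286144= 2.53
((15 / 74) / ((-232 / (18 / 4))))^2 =18225 / 1178960896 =0.00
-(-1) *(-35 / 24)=-35 / 24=-1.46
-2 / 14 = -1 / 7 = -0.14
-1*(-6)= 6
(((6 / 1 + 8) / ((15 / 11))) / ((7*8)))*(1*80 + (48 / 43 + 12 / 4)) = 39787 / 2580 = 15.42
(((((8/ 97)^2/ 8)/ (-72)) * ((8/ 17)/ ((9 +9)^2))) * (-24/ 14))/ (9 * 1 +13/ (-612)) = 32/ 9771763995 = 0.00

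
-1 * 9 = -9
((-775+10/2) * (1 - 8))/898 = 2695/449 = 6.00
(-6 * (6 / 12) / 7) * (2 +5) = -3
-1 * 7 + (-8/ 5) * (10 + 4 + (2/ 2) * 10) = -227/ 5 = -45.40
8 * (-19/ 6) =-76/ 3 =-25.33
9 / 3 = 3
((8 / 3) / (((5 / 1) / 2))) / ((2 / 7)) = 56 / 15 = 3.73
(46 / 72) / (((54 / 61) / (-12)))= -1403 / 162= -8.66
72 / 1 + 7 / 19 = 1375 / 19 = 72.37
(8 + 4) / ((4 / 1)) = 3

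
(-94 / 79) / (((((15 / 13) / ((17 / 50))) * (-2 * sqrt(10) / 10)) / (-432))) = -239.49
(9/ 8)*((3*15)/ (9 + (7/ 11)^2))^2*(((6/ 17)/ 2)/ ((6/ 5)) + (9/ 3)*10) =776.44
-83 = -83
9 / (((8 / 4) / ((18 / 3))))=27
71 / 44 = 1.61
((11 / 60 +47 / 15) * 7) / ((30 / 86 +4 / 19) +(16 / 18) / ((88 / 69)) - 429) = -12518891 / 230647940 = -0.05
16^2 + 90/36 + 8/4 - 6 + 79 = 667/2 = 333.50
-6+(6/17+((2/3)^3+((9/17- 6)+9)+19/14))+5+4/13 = 404615/83538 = 4.84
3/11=0.27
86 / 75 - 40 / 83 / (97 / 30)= 602386 / 603825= 1.00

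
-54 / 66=-9 / 11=-0.82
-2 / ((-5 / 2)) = 0.80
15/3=5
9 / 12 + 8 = 8.75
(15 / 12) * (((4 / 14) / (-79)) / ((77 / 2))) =-5 / 42581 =-0.00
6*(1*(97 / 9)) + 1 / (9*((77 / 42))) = 712 / 11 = 64.73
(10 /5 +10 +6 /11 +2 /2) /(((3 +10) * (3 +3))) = 149 /858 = 0.17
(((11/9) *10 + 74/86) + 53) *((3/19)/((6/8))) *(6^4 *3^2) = 6977664/43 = 162271.26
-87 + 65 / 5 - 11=-85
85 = 85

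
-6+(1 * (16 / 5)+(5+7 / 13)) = 178 / 65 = 2.74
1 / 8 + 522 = 4177 / 8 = 522.12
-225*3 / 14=-675 / 14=-48.21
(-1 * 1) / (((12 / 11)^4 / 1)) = -14641 / 20736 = -0.71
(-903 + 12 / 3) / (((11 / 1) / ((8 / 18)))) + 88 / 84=-24446 / 693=-35.28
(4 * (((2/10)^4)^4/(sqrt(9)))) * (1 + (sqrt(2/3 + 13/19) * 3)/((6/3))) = 4/457763671875 + 2 * sqrt(4389)/8697509765625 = 0.00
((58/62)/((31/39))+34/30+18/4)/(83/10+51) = 196339/1709619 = 0.11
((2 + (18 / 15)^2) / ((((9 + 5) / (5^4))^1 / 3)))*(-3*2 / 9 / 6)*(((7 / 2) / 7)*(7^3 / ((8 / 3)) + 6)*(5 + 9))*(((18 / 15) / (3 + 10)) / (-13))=231555 / 676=342.54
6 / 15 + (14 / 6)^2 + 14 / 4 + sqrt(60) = 2 * sqrt(15) + 841 / 90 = 17.09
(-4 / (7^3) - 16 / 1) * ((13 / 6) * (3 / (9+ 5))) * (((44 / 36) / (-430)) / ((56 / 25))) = 981695 / 104068944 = 0.01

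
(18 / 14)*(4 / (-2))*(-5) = 90 / 7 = 12.86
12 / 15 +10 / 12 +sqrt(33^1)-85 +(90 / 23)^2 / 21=-9180203 / 111090 +sqrt(33)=-76.89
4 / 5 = 0.80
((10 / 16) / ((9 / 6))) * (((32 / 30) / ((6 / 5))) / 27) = 10 / 729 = 0.01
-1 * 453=-453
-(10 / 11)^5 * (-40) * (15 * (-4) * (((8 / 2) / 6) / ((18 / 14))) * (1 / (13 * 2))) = -29.72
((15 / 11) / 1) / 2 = 0.68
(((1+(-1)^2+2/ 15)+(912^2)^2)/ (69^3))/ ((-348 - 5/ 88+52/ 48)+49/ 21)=-913173467630336/ 149446956825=-6110.35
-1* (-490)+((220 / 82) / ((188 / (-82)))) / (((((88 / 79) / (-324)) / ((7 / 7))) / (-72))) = -1128790 / 47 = -24016.81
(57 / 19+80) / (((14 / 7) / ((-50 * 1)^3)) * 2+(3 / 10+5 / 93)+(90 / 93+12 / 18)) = 120609375 / 2889016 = 41.75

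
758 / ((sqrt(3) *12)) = 379 *sqrt(3) / 18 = 36.47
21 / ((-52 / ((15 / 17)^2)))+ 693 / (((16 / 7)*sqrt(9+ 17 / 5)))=-4725 / 15028+ 4851*sqrt(310) / 992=85.79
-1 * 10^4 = -10000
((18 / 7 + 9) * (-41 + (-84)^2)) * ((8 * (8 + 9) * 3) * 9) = 2086485480 / 7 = 298069354.29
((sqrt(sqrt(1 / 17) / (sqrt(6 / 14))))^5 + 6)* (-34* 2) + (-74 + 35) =-447 - 28* 51^(3 / 4)* 7^(1 / 4) / 153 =-452.68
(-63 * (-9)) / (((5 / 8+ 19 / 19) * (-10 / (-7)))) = 15876 / 65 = 244.25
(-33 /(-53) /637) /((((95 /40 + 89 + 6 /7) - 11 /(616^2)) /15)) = 348480 /2192149271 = 0.00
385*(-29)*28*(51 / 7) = -2277660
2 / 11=0.18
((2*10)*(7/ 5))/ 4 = 7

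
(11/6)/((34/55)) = 605/204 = 2.97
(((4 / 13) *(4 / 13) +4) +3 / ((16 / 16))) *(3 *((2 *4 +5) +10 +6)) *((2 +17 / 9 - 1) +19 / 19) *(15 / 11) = 553175 / 169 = 3273.22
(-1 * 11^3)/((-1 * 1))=1331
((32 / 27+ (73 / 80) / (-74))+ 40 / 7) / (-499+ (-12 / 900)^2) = -963235375 / 69790115136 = -0.01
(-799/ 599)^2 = 638401/ 358801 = 1.78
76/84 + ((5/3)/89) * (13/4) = 7219/7476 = 0.97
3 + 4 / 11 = 37 / 11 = 3.36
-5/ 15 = -1/ 3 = -0.33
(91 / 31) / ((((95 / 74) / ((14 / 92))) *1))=0.35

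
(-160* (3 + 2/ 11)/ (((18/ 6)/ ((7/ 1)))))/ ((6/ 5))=-98000/ 99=-989.90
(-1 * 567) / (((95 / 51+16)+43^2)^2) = -1474767 / 9064944100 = -0.00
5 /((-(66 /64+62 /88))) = -2.88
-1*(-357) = 357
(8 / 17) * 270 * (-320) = -40658.82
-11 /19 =-0.58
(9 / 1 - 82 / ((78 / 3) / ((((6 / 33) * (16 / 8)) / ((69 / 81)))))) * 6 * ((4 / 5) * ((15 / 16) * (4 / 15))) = 151038 / 16445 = 9.18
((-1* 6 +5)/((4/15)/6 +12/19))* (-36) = 15390/289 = 53.25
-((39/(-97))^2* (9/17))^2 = -0.01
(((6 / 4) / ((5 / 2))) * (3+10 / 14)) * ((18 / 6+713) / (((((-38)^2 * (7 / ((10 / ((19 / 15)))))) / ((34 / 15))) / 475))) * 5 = 118677000 / 17689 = 6709.08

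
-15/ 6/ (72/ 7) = -35/ 144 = -0.24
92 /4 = 23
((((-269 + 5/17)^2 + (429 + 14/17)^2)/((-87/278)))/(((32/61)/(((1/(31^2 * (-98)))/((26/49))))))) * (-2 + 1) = -2849054227/90964416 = -31.32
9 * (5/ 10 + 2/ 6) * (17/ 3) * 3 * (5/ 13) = 1275/ 26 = 49.04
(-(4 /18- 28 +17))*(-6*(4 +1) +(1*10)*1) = -1940 /9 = -215.56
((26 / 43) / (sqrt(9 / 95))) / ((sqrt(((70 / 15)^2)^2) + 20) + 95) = 78 * sqrt(95) / 52933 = 0.01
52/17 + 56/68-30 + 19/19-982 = -17121/17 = -1007.12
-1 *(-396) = 396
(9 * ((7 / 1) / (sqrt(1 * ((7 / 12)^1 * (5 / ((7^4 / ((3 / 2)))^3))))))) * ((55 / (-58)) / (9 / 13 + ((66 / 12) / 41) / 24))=-198655513056 * sqrt(70) / 517795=-3209902.12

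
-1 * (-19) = 19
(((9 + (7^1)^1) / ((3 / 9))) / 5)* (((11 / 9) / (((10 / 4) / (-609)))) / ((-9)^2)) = -71456 / 2025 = -35.29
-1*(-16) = 16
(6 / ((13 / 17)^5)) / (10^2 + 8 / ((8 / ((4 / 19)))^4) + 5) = 2220446209164 / 10161328132423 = 0.22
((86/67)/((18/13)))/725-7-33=-17486441/437175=-40.00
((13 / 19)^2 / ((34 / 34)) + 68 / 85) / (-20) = -2289 / 36100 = -0.06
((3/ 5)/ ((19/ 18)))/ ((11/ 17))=918/ 1045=0.88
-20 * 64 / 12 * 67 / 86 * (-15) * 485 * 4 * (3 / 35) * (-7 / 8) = -181367.44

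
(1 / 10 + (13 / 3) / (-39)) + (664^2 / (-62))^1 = -19840351 / 2790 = -7111.24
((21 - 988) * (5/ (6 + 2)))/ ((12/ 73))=-352955/ 96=-3676.61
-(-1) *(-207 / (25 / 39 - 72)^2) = -0.04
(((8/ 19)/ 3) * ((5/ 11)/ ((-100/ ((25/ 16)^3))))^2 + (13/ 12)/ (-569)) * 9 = -735461060013/ 43893592686592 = -0.02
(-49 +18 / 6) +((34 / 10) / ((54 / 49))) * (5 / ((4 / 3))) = -2479 / 72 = -34.43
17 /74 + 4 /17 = 585 /1258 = 0.47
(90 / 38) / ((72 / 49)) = 245 / 152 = 1.61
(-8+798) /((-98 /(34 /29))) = -13430 /1421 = -9.45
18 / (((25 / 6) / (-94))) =-10152 / 25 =-406.08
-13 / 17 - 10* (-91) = 15457 / 17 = 909.24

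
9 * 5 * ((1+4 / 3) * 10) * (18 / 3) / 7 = 900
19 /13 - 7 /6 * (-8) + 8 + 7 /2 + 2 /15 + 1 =9137 /390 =23.43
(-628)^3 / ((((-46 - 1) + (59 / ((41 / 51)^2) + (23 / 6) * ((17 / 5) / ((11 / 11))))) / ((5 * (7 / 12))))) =-36429624744800 / 2890831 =-12601782.93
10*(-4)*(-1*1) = 40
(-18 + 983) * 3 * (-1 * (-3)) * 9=78165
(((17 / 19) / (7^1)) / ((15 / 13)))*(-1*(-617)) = 136357 / 1995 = 68.35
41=41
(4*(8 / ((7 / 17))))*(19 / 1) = 10336 / 7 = 1476.57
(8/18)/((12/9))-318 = -953/3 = -317.67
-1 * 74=-74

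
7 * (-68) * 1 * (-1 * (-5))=-2380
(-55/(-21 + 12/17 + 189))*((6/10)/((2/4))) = -187/478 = -0.39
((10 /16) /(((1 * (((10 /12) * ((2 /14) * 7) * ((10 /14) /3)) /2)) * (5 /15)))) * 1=189 /10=18.90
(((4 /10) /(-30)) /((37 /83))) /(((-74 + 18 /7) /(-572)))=-83083 /346875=-0.24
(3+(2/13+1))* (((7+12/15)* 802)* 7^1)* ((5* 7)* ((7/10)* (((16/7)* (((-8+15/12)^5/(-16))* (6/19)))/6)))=22837275565083/48640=469516356.19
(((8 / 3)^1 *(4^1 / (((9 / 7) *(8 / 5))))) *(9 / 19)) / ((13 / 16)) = 2240 / 741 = 3.02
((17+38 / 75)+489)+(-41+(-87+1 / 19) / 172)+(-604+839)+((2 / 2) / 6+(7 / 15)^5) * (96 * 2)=152258931541 / 206803125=736.25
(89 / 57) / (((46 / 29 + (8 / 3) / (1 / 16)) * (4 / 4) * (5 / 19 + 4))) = 0.01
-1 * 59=-59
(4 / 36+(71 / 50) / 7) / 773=989 / 2434950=0.00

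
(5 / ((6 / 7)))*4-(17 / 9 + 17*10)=-1337 / 9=-148.56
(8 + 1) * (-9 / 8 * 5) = -405 / 8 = -50.62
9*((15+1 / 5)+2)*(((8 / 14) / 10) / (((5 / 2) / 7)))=3096 / 125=24.77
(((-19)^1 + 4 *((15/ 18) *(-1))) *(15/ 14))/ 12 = -335/ 168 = -1.99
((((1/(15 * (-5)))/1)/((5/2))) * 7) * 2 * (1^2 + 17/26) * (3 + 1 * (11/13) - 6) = 16856/63375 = 0.27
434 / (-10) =-217 / 5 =-43.40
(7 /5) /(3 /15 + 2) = 0.64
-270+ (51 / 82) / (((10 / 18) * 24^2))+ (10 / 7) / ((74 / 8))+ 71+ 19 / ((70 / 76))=-1211177959 / 6796160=-178.22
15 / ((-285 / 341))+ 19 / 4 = -1003 / 76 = -13.20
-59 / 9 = -6.56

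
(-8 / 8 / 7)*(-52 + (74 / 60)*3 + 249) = -2007 / 70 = -28.67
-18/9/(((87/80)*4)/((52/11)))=-2080/957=-2.17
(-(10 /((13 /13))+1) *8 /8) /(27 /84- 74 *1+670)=-308 /16697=-0.02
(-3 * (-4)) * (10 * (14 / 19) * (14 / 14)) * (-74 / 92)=-31080 / 437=-71.12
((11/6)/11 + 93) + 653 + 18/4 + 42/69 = 51838/69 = 751.28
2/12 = 0.17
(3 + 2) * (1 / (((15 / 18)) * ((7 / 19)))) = 114 / 7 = 16.29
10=10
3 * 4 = 12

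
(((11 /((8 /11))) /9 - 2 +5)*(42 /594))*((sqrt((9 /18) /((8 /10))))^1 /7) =337*sqrt(10) /28512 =0.04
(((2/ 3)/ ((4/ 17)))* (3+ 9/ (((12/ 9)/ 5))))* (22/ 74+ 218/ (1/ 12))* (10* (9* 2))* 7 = 25400623185/ 74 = 343251664.66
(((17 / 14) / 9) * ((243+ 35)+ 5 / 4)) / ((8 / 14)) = 18989 / 288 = 65.93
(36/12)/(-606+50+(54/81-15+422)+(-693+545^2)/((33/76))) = 99/22516337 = 0.00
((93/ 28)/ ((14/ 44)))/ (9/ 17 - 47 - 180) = -1581/ 34300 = -0.05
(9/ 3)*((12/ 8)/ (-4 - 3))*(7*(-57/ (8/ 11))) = 5643/ 16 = 352.69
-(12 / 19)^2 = -144 / 361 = -0.40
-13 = -13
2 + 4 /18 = 20 /9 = 2.22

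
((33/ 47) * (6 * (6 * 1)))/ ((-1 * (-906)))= 198/ 7097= 0.03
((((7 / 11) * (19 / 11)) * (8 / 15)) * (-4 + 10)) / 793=2128 / 479765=0.00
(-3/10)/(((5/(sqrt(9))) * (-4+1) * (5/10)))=3/25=0.12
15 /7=2.14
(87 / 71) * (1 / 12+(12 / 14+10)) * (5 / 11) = 133255 / 21868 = 6.09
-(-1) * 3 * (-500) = -1500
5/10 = 1/2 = 0.50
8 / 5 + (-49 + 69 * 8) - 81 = 2118 / 5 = 423.60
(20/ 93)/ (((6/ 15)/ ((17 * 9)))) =2550/ 31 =82.26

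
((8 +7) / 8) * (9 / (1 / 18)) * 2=1215 / 2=607.50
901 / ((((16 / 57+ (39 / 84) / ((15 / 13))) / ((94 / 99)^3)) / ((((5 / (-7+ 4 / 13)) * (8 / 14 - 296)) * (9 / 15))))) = 695013355204480 / 4647996837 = 149529.65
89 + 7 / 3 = 274 / 3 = 91.33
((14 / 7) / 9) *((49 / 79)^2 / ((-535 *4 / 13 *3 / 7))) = -218491 / 180302490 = -0.00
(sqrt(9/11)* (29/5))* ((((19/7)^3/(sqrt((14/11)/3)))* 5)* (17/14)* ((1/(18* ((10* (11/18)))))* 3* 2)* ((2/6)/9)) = 3381487* sqrt(42)/11092620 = 1.98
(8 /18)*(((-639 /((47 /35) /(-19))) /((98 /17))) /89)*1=229330 /29281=7.83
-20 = -20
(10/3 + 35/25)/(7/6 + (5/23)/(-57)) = 4.07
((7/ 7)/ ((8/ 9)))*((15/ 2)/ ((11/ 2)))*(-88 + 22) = -405/ 4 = -101.25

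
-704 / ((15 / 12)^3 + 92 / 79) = -323584 / 1433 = -225.81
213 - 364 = -151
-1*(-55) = 55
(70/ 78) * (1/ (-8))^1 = -35/ 312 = -0.11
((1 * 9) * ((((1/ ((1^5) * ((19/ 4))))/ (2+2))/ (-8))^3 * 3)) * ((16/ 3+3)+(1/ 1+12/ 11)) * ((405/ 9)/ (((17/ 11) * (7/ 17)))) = -17415/ 3072832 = -0.01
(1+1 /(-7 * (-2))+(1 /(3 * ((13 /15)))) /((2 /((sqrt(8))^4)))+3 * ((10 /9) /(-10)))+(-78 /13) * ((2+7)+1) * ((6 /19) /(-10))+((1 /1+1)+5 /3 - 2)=172283 /10374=16.61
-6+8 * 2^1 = 10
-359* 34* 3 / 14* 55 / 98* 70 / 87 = -1678325 / 1421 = -1181.09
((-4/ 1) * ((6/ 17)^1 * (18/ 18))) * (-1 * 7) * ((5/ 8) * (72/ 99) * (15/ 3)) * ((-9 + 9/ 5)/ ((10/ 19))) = -57456/ 187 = -307.25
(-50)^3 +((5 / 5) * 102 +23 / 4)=-499569 / 4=-124892.25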